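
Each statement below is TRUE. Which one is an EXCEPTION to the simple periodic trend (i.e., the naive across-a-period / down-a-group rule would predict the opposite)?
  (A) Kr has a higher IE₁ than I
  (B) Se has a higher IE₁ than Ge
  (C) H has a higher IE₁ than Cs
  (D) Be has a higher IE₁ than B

The general trend: IE₁ increases across a period and decreases down a group.
(A) Kr (period 4, group 18) vs I (period 5, group 17): the stated order agrees with the simple trend.
(B) Se (period 4, group 16) vs Ge (period 4, group 14): the stated order agrees with the simple trend.
(C) H (period 1, group 1) vs Cs (period 6, group 1): the stated order agrees with the simple trend.
(D) Be (period 2, group 2) vs B (period 2, group 13): the stated order contradicts the simple trend.
The exception is (D): removing B's lone 2p electron is easier than breaking Be's filled 2s².

(D)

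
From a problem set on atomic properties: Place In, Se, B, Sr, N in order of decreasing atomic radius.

B is in period 2, group 13; N is in period 2, group 15; Se is in period 4, group 16; Sr is in period 5, group 2; In is in period 5, group 13.
Atomic radius shrinks across a period as nuclear charge pulls the same shell inward, and grows down a group as new shells are added.
These span different periods and groups, so the two trends combine.
B > N: both are in period 2; the period trend gives B the larger value.
Se > B: the two effects oppose for this pair; the down-group effect wins (116 vs 85 pm).
In > Se: both effects reinforce here, so In is clearly the larger of the two.
Sr > In: both are in period 5; the period trend gives Sr the larger value.
Approximate values (pm): B 85, N 71, Se 116, Sr 185, In 142.
So from largest to smallest: Sr > In > Se > B > N.

Sr, In, Se, B, N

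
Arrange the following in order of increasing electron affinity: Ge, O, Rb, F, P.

EA tends to increase across a period and decrease down a group, though the pattern is less regular than for IE or radius.
Here both period and group differ, so the two effects have to be weighed against each other.
P > Rb: both effects reinforce here, so P is clearly the higher of the two.
Ge > P: this pair runs against the simple trend — see the exception note.
O > Ge: both effects reinforce here, so O is clearly the higher of the two.
F > O: F lies to the right of O in period 2, so the across-period effect alone puts F higher.
Note the exception: Ge has a higher electron affinity than P, contrary to the simple trend — adding an electron to P's half-filled np³ subshell costs electron-pairing energy.
Approximate values (kJ/mol): O 141, F 328, P 72, Ge 119, Rb 47.
So from lowest to highest: Rb < P < Ge < O < F.

Rb < P < Ge < O < F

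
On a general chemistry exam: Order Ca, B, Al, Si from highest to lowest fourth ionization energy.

B > Al > Ca > Si

Consider each +3 ion: Ca³⁺ is already 1 electron into the core; B³⁺ is the bare [He] core; Al³⁺ is the bare [Ne] core; Si³⁺ still has 1 valence electron.
Core electrons are held far more tightly than valence electrons, so Ca, Al and B top the IE_4 order.
The numbers (kJ/mol): Ca 6491, B 25026, Al 11577, Si 4356.
Putting it together, IE_4: Si < Ca < Al < B.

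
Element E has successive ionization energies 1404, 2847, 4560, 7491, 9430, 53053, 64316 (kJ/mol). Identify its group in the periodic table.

Look for the largest jump between consecutive ionization energies: IE6/IE5 ≈ 5.6, far larger than any earlier ratio.
That jump marks the point where a core electron is being removed. So the atom has 5 valence electrons.
A main-group element with 5 valence electrons is in group 15.

Group 15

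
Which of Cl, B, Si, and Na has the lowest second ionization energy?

Si

After 1 electron has been removed, what remains? Cl⁺ still has 6 valence electrons; B⁺ still has 2 valence electrons; Si⁺ still has 3 valence electrons; Na⁺ is the bare [Ne] core.
Core electrons are held far more tightly than valence electrons, so Na tops the IE_2 order.
Valence configurations: Cl⁺ [Ne]3s²3p⁴, B⁺ [He]2s², Si⁺ [Ne]3s²3p¹.
Approximate IE_2 values (kJ/mol): Cl 2298, B 2427, Si 1577, Na 4562.
So the second ionization energies run Si < Cl < B < Na.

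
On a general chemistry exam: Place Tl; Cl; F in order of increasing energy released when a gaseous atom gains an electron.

Atoms with high Z_eff and room in the valence shell (especially the halogens) have the most exothermic electron affinities.
Here both period and group differ, so the two effects have to be weighed against each other.
F > Tl: both effects reinforce here, so F is clearly the higher of the two.
Cl > F: this pair runs against the simple trend — see the exception note.
Note the exception: Cl has a higher electron affinity than F, contrary to the simple trend — F's small 2p subshell makes the incoming electron feel strong e⁻–e⁻ repulsion, so Cl actually releases more energy on gaining an electron.
Approximate values (kJ/mol): F 328, Cl 349, Tl 19.
So from lowest to highest: Tl < F < Cl.

Tl < F < Cl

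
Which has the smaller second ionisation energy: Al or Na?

IE_2 is the cost of taking one more electron from the +1 cation: Al⁺ still has 2 valence electrons; Na⁺ is the bare [Ne] core.
Pulling an electron out of a noble-gas core costs far more than removing a remaining valence electron, so Na sits at the high end of IE_2.
Tabulated IE_2 (kJ/mol): Al 1817, Na 4562.
So the second ionization energies run Al < Na.

Al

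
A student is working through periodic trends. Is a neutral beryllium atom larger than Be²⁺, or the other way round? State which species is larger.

Forming Be²⁺ removes 2 electrons from Be. Fewer electrons for the same nuclear charge means less shielding and a higher Z_eff on the remaining electrons, and for main-group metals the entire outer shell is lost.
A cation is smaller than its parent atom: Be²⁺ < Be.

Be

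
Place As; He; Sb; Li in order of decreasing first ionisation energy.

He > As > Sb > Li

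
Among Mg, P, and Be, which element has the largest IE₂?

P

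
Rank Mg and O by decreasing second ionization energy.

O > Mg

After 1 electron has been removed, what remains? Mg⁺ still has 1 valence electron; O⁺ still has 5 valence electrons.
All are still removing valence electrons, so compare the +1 ions as you would atoms: IE_2 generally rises across a period (higher Z_eff) and falls down a group (larger shell), subject to the usual subshell exceptions.
Valence configurations: Mg⁺ [Ne]3s¹, O⁺ [He]2s²2p³.
Tabulated IE_2 (kJ/mol): Mg 1451, O 3388.
Putting it together, IE_2: Mg < O.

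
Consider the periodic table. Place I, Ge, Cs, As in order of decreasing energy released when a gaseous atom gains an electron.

I, Ge, As, Cs

Ge is in period 4, group 14; As is in period 4, group 15; I is in period 5, group 17; Cs is in period 6, group 1.
Adding an electron releases more energy for atoms nearer the top right (short of the noble gases).
These span different periods and groups, so the two trends combine.
As > Cs: relative to Cs, both the across-period and down-group shifts push As's electron affinity up.
Ge > As: this pair runs against the simple trend — see the exception note.
I > Ge: period and group pull opposite ways; the across-period shift dominates (295 vs 119 kJ/mol).
Note the exception: Ge has a higher electron affinity than As, contrary to the simple trend — adding an electron to As's half-filled 4p³ is unfavourable, so Ge (4p²) has the more exothermic EA.
Approximate values (kJ/mol): Ge 119, As 78, I 295, Cs 46.
So from highest to lowest: I > Ge > As > Cs.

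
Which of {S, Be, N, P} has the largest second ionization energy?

IE_2 is the cost of taking one more electron from the +1 cation: S⁺ still has 5 valence electrons; Be⁺ still has 1 valence electron; N⁺ still has 4 valence electrons; P⁺ still has 4 valence electrons.
All are still removing valence electrons, so compare the +1 ions as you would atoms: IE_2 generally rises across a period (higher Z_eff) and falls down a group (larger shell), subject to the usual subshell exceptions.
Valence configurations: S⁺ [Ne]3s²3p³, Be⁺ [He]2s¹, N⁺ [He]2s²2p², P⁺ [Ne]3s²3p².
Tabulated IE_2 (kJ/mol): S 2252, Be 1757, N 2856, P 1907.
So the second ionization energies run Be < P < S < N.

N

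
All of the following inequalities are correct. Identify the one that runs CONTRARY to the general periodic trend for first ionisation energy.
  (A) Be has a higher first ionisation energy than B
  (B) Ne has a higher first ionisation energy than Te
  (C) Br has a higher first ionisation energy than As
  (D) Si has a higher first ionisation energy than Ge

(A)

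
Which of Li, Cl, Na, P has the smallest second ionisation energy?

P

After 1 electron has been removed, what remains? Li⁺ is the bare [He] core; Cl⁺ still has 6 valence electrons; Na⁺ is the bare [Ne] core; P⁺ still has 4 valence electrons.
Core electrons are held far more tightly than valence electrons, so Na and Li top the IE_2 order.
Valence configurations: Cl⁺ [Ne]3s²3p⁴, P⁺ [Ne]3s²3p².
Approximate IE_2 values (kJ/mol): Li 7298, Cl 2298, Na 4562, P 1907.
Putting it together, IE_2: P < Cl < Na < Li.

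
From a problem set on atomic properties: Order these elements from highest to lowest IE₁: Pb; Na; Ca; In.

Pb > Ca > In > Na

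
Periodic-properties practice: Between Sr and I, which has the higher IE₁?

I

Sr is in period 5, group 2; I is in period 5, group 17.
Across a period the outer electron is held more tightly (higher IE₁); down a group it sits in a higher shell, more shielded, and comes off more easily.
All lie in period 5, so first ionization energy increases left to right.
So I has the higher IE₁ (I > Sr).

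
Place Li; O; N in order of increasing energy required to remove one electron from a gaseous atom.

Li < O < N

Li is in period 2, group 1; N is in period 2, group 15; O is in period 2, group 16.
IE₁ increases left→right with effective nuclear charge and decreases top→bottom as the valence shell moves farther out.
All lie in period 2; the across-period trend (first ionization energy increases left to right) applies, with the exception below.
Note the exception: N has a higher first ionization energy than O, contrary to the simple trend — pairing an electron in O's 2p⁴ costs repulsion energy, so O ionizes more easily than half-filled N (2p³).
Tabulated first ionization energy (kJ/mol): Li 520, N 1402, O 1314.
So from lowest to highest: Li < O < N.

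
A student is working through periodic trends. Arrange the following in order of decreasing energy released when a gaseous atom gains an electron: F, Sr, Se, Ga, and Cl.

F is in period 2, group 17; Cl is in period 3, group 17; Ga is in period 4, group 13; Se is in period 4, group 16; Sr is in period 5, group 2.
Electron affinity generally becomes more exothermic across a period toward the halogens and less exothermic down a group.
Neither a single period nor a single group — weigh both effects.
Ga > Sr: both effects reinforce here, so Ga is clearly the higher of the two.
Se > Ga: Se lies to the right of Ga in period 4, so the across-period effect alone puts Se higher.
F > Se: both effects reinforce here, so F is clearly the higher of the two.
Cl > F: this pair runs against the simple trend — see the exception note.
Note the exception: Cl has a higher electron affinity than F, contrary to the simple trend — F's small 2p subshell makes the incoming electron feel strong e⁻–e⁻ repulsion, so Cl actually releases more energy on gaining an electron.
For reference (kJ/mol): F 328, Cl 349, Ga 29, Se 195, Sr 5.
So from highest to lowest: Cl > F > Se > Ga > Sr.

Cl, F, Se, Ga, Sr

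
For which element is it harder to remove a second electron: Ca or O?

O

The second ionization energy removes an electron from the +1 ion. For each element: Ca⁺ still has 1 valence electron; O⁺ still has 5 valence electrons.
All are still removing valence electrons, so compare the +1 ions as you would atoms: IE_2 generally rises across a period (higher Z_eff) and falls down a group (larger shell), subject to the usual subshell exceptions.
Valence configurations: Ca⁺ [Ar]4s¹, O⁺ [He]2s²2p³.
The numbers (kJ/mol): Ca 1145, O 3388.
Hence IE_2: Ca < O.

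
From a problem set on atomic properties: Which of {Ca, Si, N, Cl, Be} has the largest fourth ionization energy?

IE_4 is the cost of taking one more electron from the +3 cation: Ca³⁺ is already 1 electron into the core; Si³⁺ still has 1 valence electron; N³⁺ still has 2 valence electrons; Cl³⁺ still has 4 valence electrons; Be³⁺ is already 1 electron into the core.
Usually core removal costs more than valence removal, but here the competition is close: a tightly held n=2 valence electron can cost more to remove than an n=3 core electron, so the actual values have to decide it.
Valence configurations: Si³⁺ [Ne]3s¹, N³⁺ [He]2s², Cl³⁺ [Ne]3s²3p².
Tabulated IE_4 (kJ/mol): Ca 6491, Si 4356, N 7475, Cl 5159, Be 21007.
Putting it together, IE_4: Si < Cl < Ca < N < Be.

Be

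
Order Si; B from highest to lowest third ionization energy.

B > Si

IE_3 is the cost of taking one more electron from the +2 cation: Si²⁺ still has 2 valence electrons; B²⁺ still has 1 valence electron.
All are still removing valence electrons, so compare the +2 ions as you would atoms: IE_3 generally rises across a period (higher Z_eff) and falls down a group (larger shell), subject to the usual subshell exceptions.
Valence configurations: Si²⁺ [Ne]3s², B²⁺ [He]2s¹.
The numbers (kJ/mol): Si 3232, B 3660.
Hence IE_3: Si < B.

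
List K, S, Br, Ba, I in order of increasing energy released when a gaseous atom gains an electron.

Ba < K < S < I < Br

S is in period 3, group 16; K is in period 4, group 1; Br is in period 4, group 17; I is in period 5, group 17; Ba is in period 6, group 2.
Atoms with high Z_eff and room in the valence shell (especially the halogens) have the most exothermic electron affinities.
These span different periods and groups, so the two trends combine.
K > Ba: period and group pull opposite ways; the down-group shift dominates (48 vs 14 kJ/mol).
S > K: both effects reinforce here, so S is clearly the higher of the two.
I > S: the two effects oppose for this pair; the across-period effect wins (295 vs 200 kJ/mol).
Br > I: they share group 17; the group trend gives Br the larger value.
Approximate values (kJ/mol): S 200, K 48, Br 325, I 295, Ba 14.
So from lowest to highest: Ba < K < S < I < Br.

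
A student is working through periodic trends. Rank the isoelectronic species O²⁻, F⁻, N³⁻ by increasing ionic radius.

F⁻ < O²⁻ < N³⁻

All of these have 10 electrons, so size is governed by nuclear charge alone: the more protons, the stronger the pull on the same electron cloud, and the smaller the ion.
Nuclear charges: F⁻ (Z=9), O²⁻ (Z=8), N³⁻ (Z=7).
Smallest to largest: F⁻ < O²⁻ < N³⁻.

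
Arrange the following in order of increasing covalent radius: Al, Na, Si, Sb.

Si < Al < Sb < Na

Across a period the added protons contract the valence shell; down a group each new principal shell makes the atom larger.
Neither a single period nor a single group — weigh both effects.
Al > Si: both are in period 3; the period trend gives Al the larger value.
Sb > Al: period and group pull opposite ways; the down-group shift dominates (140 vs 126 pm).
Na > Sb: the two effects oppose for this pair; the across-period effect wins (155 vs 140 pm).
Approximate values (pm): Na 155, Al 126, Si 116, Sb 140.
So from smallest to largest: Si < Al < Sb < Na.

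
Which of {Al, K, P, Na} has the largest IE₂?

Na

After 1 electron has been removed, what remains? Al⁺ still has 2 valence electrons; K⁺ is the bare [Ar] core; P⁺ still has 4 valence electrons; Na⁺ is the bare [Ne] core.
Breaking into a closed-shell core is much more expensive than removing a leftover valence electron — K and Na have the largest IE_2 here.
Valence configurations: Al⁺ [Ne]3s², P⁺ [Ne]3s²3p².
The numbers (kJ/mol): Al 1817, K 3052, P 1907, Na 4562.
So the second ionization energies run Al < P < K < Na.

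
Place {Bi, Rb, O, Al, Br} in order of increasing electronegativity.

O is in period 2, group 16; Al is in period 3, group 13; Br is in period 4, group 17; Rb is in period 5, group 1; Bi is in period 6, group 15.
Electronegativity increases across a period and decreases down a group, tracking effective nuclear charge and atomic size.
Neither a single period nor a single group — weigh both effects.
Al > Rb: relative to Rb, both the across-period and down-group shifts push Al's electronegativity up.
Bi > Al: period and group pull opposite ways; the across-period shift dominates (2.02 vs 1.61).
Br > Bi: both effects reinforce here, so Br is clearly the higher of the two.
O > Br: period and group pull opposite ways; the down-group shift dominates (3.44 vs 2.96).
Tabulated electronegativity (Pauling): O 3.44, Al 1.61, Br 2.96, Rb 0.82, Bi 2.02.
So from lowest to highest: Rb < Al < Bi < Br < O.

Rb < Al < Bi < Br < O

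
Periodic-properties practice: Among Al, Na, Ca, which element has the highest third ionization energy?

Na

Consider each +2 ion: Al²⁺ still has 1 valence electron; Na²⁺ is already 1 electron into the core; Ca²⁺ is the bare [Ar] core.
Pulling an electron out of a noble-gas core costs far more than removing a remaining valence electron, so Ca and Na sit at the high end of IE_3.
Tabulated IE_3 (kJ/mol): Al 2745, Na 6910, Ca 4912.
Overall IE_3 order: Al < Ca < Na.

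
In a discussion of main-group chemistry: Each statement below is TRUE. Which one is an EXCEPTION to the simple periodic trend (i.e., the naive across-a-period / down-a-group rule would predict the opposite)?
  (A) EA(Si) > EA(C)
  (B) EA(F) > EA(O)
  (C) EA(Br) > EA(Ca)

The general trend: electron affinity increases across a period and decreases down a group.
(A) Si (period 3, group 14) vs C (period 2, group 14): the stated order contradicts the simple trend.
(B) F (period 2, group 17) vs O (period 2, group 16): the stated order agrees with the simple trend.
(C) Br (period 4, group 17) vs Ca (period 4, group 2): the stated order agrees with the simple trend.
The exception is (A): Si's larger, more diffuse 3p orbitals accept an added electron slightly more readily than C's compact 2p.

(A)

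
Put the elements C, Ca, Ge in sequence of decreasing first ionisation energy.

C, Ge, Ca

C is in period 2, group 14; Ca is in period 4, group 2; Ge is in period 4, group 14.
First ionization energy rises across a period (greater Z_eff holds electrons more tightly) and falls down a group (valence electrons are farther from the nucleus).
These span different periods and groups, so the two trends combine.
Ge > Ca: both are in period 4; the period trend gives Ge the larger value.
C > Ge: C sits above Ge in group 14, so the down-group effect alone puts C higher.
Tabulated first ionization energy (kJ/mol): C 1086, Ca 590, Ge 762.
So from highest to lowest: C > Ge > Ca.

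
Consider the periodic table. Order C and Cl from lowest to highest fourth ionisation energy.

Cl, C

IE_4 is the cost of taking one more electron from the +3 cation: C³⁺ still has 1 valence electron; Cl³⁺ still has 4 valence electrons.
All are still removing valence electrons, so compare the +3 ions as you would atoms: IE_4 generally rises across a period (higher Z_eff) and falls down a group (larger shell), subject to the usual subshell exceptions.
Valence configurations: C³⁺ [He]2s¹, Cl³⁺ [Ne]3s²3p².
The numbers (kJ/mol): C 6223, Cl 5159.
Putting it together, IE_4: Cl < C.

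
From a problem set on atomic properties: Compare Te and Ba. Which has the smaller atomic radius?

Te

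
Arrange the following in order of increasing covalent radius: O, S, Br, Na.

O < S < Br < Na

O is in period 2, group 16; Na is in period 3, group 1; S is in period 3, group 16; Br is in period 4, group 17.
Atomic radius shrinks across a period as nuclear charge pulls the same shell inward, and grows down a group as new shells are added.
Here both period and group differ, so the two effects have to be weighed against each other.
S > O: they share group 16; the group trend gives S the larger value.
Br > S: period and group pull opposite ways; the down-group shift dominates (114 vs 103 pm).
Na > Br: the two effects oppose for this pair; the across-period effect wins (155 vs 114 pm).
Approximate values (pm): O 63, Na 155, S 103, Br 114.
So from smallest to largest: O < S < Br < Na.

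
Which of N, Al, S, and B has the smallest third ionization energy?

After 2 electrons have been removed, what remains? N²⁺ still has 3 valence electrons; Al²⁺ still has 1 valence electron; S²⁺ still has 4 valence electrons; B²⁺ still has 1 valence electron.
All are still removing valence electrons, so compare the +2 ions as you would atoms: IE_3 generally rises across a period (higher Z_eff) and falls down a group (larger shell), subject to the usual subshell exceptions.
Valence configurations: N²⁺ [He]2s²2p¹, Al²⁺ [Ne]3s¹, S²⁺ [Ne]3s²3p², B²⁺ [He]2s¹.
Approximate IE_3 values (kJ/mol): N 4578, Al 2745, S 3357, B 3660.
So the third ionization energies run Al < S < B < N.

Al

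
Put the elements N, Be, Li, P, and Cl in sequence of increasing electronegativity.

EN rises left→right (higher Z_eff, smaller atoms) and falls top→bottom (larger, more shielded atoms).
Here both period and group differ, so the two effects have to be weighed against each other.
Be > Li: both are in period 2; the period trend gives Be the larger value.
P > Be: period and group pull opposite ways; the across-period shift dominates (2.19 vs 1.57).
N > P: N sits above P in group 15, so the down-group effect alone puts N higher.
Cl > N: the two effects oppose for this pair; the across-period effect wins (3.16 vs 3.04).
Approximate values (Pauling): Li 0.98, Be 1.57, N 3.04, P 2.19, Cl 3.16.
So from lowest to highest: Li < Be < P < N < Cl.

Li < Be < P < N < Cl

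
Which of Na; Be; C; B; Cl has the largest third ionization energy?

Consider each +2 ion: Na²⁺ is already 1 electron into the core; Be²⁺ is the bare [He] core; C²⁺ still has 2 valence electrons; B²⁺ still has 1 valence electron; Cl²⁺ still has 5 valence electrons.
Pulling an electron out of a noble-gas core costs far more than removing a remaining valence electron, so Na and Be sit at the high end of IE_3.
Valence configurations: C²⁺ [He]2s², B²⁺ [He]2s¹, Cl²⁺ [Ne]3s²3p³.
The numbers (kJ/mol): Na 6910, Be 14849, C 4620, B 3660, Cl 3822.
Putting it together, IE_3: B < Cl < C < Na < Be.

Be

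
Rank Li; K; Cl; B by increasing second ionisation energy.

Cl < B < K < Li

Consider each +1 ion: Li⁺ is the bare [He] core; K⁺ is the bare [Ar] core; Cl⁺ still has 6 valence electrons; B⁺ still has 2 valence electrons.
Pulling an electron out of a noble-gas core costs far more than removing a remaining valence electron, so K and Li sit at the high end of IE_2.
Valence configurations: Cl⁺ [Ne]3s²3p⁴, B⁺ [He]2s².
Tabulated IE_2 (kJ/mol): Li 7298, K 3052, Cl 2298, B 2427.
Overall IE_2 order: Cl < B < K < Li.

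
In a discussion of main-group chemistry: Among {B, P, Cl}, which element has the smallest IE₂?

P

Consider each +1 ion: B⁺ still has 2 valence electrons; P⁺ still has 4 valence electrons; Cl⁺ still has 6 valence electrons.
All are still removing valence electrons, so compare the +1 ions as you would atoms: IE_2 generally rises across a period (higher Z_eff) and falls down a group (larger shell), subject to the usual subshell exceptions.
Valence configurations: B⁺ [He]2s², P⁺ [Ne]3s²3p², Cl⁺ [Ne]3s²3p⁴.
Tabulated IE_2 (kJ/mol): B 2427, P 1907, Cl 2298.
Putting it together, IE_2: P < Cl < B.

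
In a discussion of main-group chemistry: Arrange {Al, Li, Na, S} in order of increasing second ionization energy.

IE_2 is the cost of taking one more electron from the +1 cation: Al⁺ still has 2 valence electrons; Li⁺ is the bare [He] core; Na⁺ is the bare [Ne] core; S⁺ still has 5 valence electrons.
Pulling an electron out of a noble-gas core costs far more than removing a remaining valence electron, so Na and Li sit at the high end of IE_2.
Valence configurations: Al⁺ [Ne]3s², S⁺ [Ne]3s²3p³.
The numbers (kJ/mol): Al 1817, Li 7298, Na 4562, S 2252.
So the second ionization energies run Al < S < Na < Li.

Al, S, Na, Li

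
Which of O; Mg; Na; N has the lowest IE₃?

N

The third ionization energy removes an electron from the +2 ion. For each element: O²⁺ still has 4 valence electrons; Mg²⁺ is the bare [Ne] core; Na²⁺ is already 1 electron into the core; N²⁺ still has 3 valence electrons.
Core electrons are held far more tightly than valence electrons, so Na and Mg top the IE_3 order.
Valence configurations: O²⁺ [He]2s²2p², N²⁺ [He]2s²2p¹.
The numbers (kJ/mol): O 5300, Mg 7733, Na 6910, N 4578.
Overall IE_3 order: N < O < Na < Mg.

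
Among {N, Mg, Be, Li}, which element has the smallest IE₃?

N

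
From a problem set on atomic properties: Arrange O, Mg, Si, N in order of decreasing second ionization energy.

O > N > Si > Mg

IE_2 is the cost of taking one more electron from the +1 cation: O⁺ still has 5 valence electrons; Mg⁺ still has 1 valence electron; Si⁺ still has 3 valence electrons; N⁺ still has 4 valence electrons.
All are still removing valence electrons, so compare the +1 ions as you would atoms: IE_2 generally rises across a period (higher Z_eff) and falls down a group (larger shell), subject to the usual subshell exceptions.
Valence configurations: O⁺ [He]2s²2p³, Mg⁺ [Ne]3s¹, Si⁺ [Ne]3s²3p¹, N⁺ [He]2s²2p².
The numbers (kJ/mol): O 3388, Mg 1451, Si 1577, N 2856.
Putting it together, IE_2: Mg < Si < N < O.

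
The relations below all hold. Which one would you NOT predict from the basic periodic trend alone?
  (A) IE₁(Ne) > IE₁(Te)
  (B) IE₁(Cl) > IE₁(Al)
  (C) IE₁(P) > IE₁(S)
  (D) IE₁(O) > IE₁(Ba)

(C)

The general trend: first ionisation energy increases across a period and decreases down a group.
(A) Ne (period 2, group 18) vs Te (period 5, group 16): the stated order agrees with the simple trend.
(B) Cl (period 3, group 17) vs Al (period 3, group 13): the stated order agrees with the simple trend.
(C) P (period 3, group 15) vs S (period 3, group 16): the stated order contradicts the simple trend.
(D) O (period 2, group 16) vs Ba (period 6, group 2): the stated order agrees with the simple trend.
The exception is (C): S (3p⁴) ionizes more easily than half-filled P (3p³) because the paired 3p electron in S is pushed out by e⁻–e⁻ repulsion.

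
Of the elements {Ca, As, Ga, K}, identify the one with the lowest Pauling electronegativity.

K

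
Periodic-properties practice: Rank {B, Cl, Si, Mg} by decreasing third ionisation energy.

Mg > Cl > B > Si

The third ionization energy removes an electron from the +2 ion. For each element: B²⁺ still has 1 valence electron; Cl²⁺ still has 5 valence electrons; Si²⁺ still has 2 valence electrons; Mg²⁺ is the bare [Ne] core.
Core electrons are held far more tightly than valence electrons, so Mg tops the IE_3 order.
Valence configurations: B²⁺ [He]2s¹, Cl²⁺ [Ne]3s²3p³, Si²⁺ [Ne]3s².
Approximate IE_3 values (kJ/mol): B 3660, Cl 3822, Si 3232, Mg 7733.
Overall IE_3 order: Si < B < Cl < Mg.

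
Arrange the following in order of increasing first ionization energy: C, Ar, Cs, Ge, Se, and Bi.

Cs < Bi < Ge < Se < C < Ar

Removing the outermost electron gets harder across a period and easier down a group.
Neither a single period nor a single group — weigh both effects.
Bi > Cs: both are in period 6; the period trend gives Bi the larger value.
Ge > Bi: period and group pull opposite ways; the down-group shift dominates (762 vs 703 kJ/mol).
Se > Ge: both are in period 4; the period trend gives Se the larger value.
C > Se: period and group pull opposite ways; the down-group shift dominates (1086 vs 941 kJ/mol).
Ar > C: period and group pull opposite ways; the across-period shift dominates (1521 vs 1086 kJ/mol).
For reference (kJ/mol): C 1086, Ar 1521, Ge 762, Se 941, Cs 376, Bi 703.
So from lowest to highest: Cs < Bi < Ge < Se < C < Ar.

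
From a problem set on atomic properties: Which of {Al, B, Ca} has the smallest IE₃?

Al

Consider each +2 ion: Al²⁺ still has 1 valence electron; B²⁺ still has 1 valence electron; Ca²⁺ is the bare [Ar] core.
Core electrons are held far more tightly than valence electrons, so Ca tops the IE_3 order.
Valence configurations: Al²⁺ [Ne]3s¹, B²⁺ [He]2s¹.
The numbers (kJ/mol): Al 2745, B 3660, Ca 4912.
Putting it together, IE_3: Al < B < Ca.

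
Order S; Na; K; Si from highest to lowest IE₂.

The second ionization energy removes an electron from the +1 ion. For each element: S⁺ still has 5 valence electrons; Na⁺ is the bare [Ne] core; K⁺ is the bare [Ar] core; Si⁺ still has 3 valence electrons.
Breaking into a closed-shell core is much more expensive than removing a leftover valence electron — K and Na have the largest IE_2 here.
Valence configurations: S⁺ [Ne]3s²3p³, Si⁺ [Ne]3s²3p¹.
Tabulated IE_2 (kJ/mol): S 2252, Na 4562, K 3052, Si 1577.
Hence IE_2: Si < S < K < Na.

Na > K > S > Si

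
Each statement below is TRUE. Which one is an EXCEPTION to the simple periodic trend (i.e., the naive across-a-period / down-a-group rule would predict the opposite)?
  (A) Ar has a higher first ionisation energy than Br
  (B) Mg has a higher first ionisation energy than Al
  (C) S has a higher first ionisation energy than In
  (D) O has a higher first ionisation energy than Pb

(B)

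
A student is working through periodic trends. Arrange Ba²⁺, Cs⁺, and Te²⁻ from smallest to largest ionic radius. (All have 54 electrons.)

Ba²⁺ < Cs⁺ < Te²⁻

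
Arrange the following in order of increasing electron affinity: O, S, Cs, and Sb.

Cs < Sb < O < S

Adding an electron releases more energy for atoms nearer the top right (short of the noble gases).
Neither a single period nor a single group — weigh both effects.
Sb > Cs: both effects reinforce here, so Sb is clearly the higher of the two.
O > Sb: both effects reinforce here, so O is clearly the higher of the two.
S > O: this pair runs against the simple trend — see the exception note.
Note the exception: S has a higher electron affinity than O, contrary to the simple trend — the compact 2p subshell of O repels the added electron more than S's larger 3p does.
For reference (kJ/mol): O 141, S 200, Sb 103, Cs 46.
So from lowest to highest: Cs < Sb < O < S.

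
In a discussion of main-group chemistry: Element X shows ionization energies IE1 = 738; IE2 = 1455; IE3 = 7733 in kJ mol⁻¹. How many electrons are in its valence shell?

2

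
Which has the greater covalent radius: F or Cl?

Cl

F is in period 2, group 17; Cl is in period 3, group 17.
Across a period the added protons contract the valence shell; down a group each new principal shell makes the atom larger.
All are in group 17, so atomic radius increases down the group.
So Cl has the greater covalent radius (Cl > F).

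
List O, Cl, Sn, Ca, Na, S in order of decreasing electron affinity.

Cl > S > O > Sn > Na > Ca

O is in period 2, group 16; Na is in period 3, group 1; S is in period 3, group 16; Cl is in period 3, group 17; Ca is in period 4, group 2; Sn is in period 5, group 14.
Atoms with high Z_eff and room in the valence shell (especially the halogens) have the most exothermic electron affinities.
These span different periods and groups, so the two trends combine.
Na > Ca: period and group pull opposite ways; the down-group shift dominates (53 vs 2 kJ/mol).
Sn > Na: period and group pull opposite ways; the across-period shift dominates (107 vs 53 kJ/mol).
O > Sn: relative to Sn, both the across-period and down-group shifts push O's electron affinity up.
S > O: this pair runs against the simple trend — see the exception note.
Cl > S: both are in period 3; the period trend gives Cl the larger value.
Note the exception: S has a higher electron affinity than O, contrary to the simple trend — the compact 2p subshell of O repels the added electron more than S's larger 3p does.
Approximate values (kJ/mol): O 141, Na 53, S 200, Cl 349, Ca 2, Sn 107.
So from highest to lowest: Cl > S > O > Sn > Na > Ca.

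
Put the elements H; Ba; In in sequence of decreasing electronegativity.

H is in period 1, group 1; In is in period 5, group 13; Ba is in period 6, group 2.
Electronegativity increases across a period and decreases down a group, tracking effective nuclear charge and atomic size.
Here both period and group differ, so the two effects have to be weighed against each other.
In > Ba: both effects reinforce here, so In is clearly the higher of the two.
H > In: the two effects oppose for this pair; the down-group effect wins (2.20 vs 1.78).
For reference (Pauling): H 2.20, In 1.78, Ba 0.89.
So from highest to lowest: H > In > Ba.

H, In, Ba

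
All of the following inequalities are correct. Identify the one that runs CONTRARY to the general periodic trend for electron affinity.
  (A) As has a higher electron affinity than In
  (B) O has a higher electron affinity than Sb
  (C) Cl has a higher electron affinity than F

(C)

The general trend: electron affinity increases across a period and decreases down a group.
(A) As (period 4, group 15) vs In (period 5, group 13): the stated order agrees with the simple trend.
(B) O (period 2, group 16) vs Sb (period 5, group 15): the stated order agrees with the simple trend.
(C) Cl (period 3, group 17) vs F (period 2, group 17): the stated order contradicts the simple trend.
The exception is (C): F's small 2p subshell makes the incoming electron feel strong e⁻–e⁻ repulsion, so Cl actually releases more energy on gaining an electron.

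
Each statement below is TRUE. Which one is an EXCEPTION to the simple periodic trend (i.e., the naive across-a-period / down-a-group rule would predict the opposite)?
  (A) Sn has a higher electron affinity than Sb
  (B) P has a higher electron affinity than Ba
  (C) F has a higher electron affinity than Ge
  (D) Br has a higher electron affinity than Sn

(A)

The general trend: electron affinity increases across a period and decreases down a group.
(A) Sn (period 5, group 14) vs Sb (period 5, group 15): the stated order contradicts the simple trend.
(B) P (period 3, group 15) vs Ba (period 6, group 2): the stated order agrees with the simple trend.
(C) F (period 2, group 17) vs Ge (period 4, group 14): the stated order agrees with the simple trend.
(D) Br (period 4, group 17) vs Sn (period 5, group 14): the stated order agrees with the simple trend.
The exception is (A): adding an electron to Sb's half-filled 5p³ is unfavourable, so Sn has the more exothermic EA.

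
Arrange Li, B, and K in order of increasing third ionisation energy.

B < K < Li

The third ionization energy removes an electron from the +2 ion. For each element: Li²⁺ is already 1 electron into the core; B²⁺ still has 1 valence electron; K²⁺ is already 1 electron into the core.
Pulling an electron out of a noble-gas core costs far more than removing a remaining valence electron, so K and Li sit at the high end of IE_3.
Approximate IE_3 values (kJ/mol): Li 11815, B 3660, K 4420.
Hence IE_3: B < K < Li.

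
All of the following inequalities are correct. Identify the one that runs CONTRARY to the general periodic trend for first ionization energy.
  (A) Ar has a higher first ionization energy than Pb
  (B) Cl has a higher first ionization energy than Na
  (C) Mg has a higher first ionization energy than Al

(C)

The general trend: first ionization energy increases across a period and decreases down a group.
(A) Ar (period 3, group 18) vs Pb (period 6, group 14): the stated order agrees with the simple trend.
(B) Cl (period 3, group 17) vs Na (period 3, group 1): the stated order agrees with the simple trend.
(C) Mg (period 3, group 2) vs Al (period 3, group 13): the stated order contradicts the simple trend.
The exception is (C): Al's single 3p electron is easier to remove than one from Mg's filled 3s².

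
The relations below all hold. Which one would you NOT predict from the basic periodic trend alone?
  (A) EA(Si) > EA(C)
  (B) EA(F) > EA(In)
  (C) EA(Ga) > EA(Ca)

(A)

The general trend: electron affinity increases across a period and decreases down a group.
(A) Si (period 3, group 14) vs C (period 2, group 14): the stated order contradicts the simple trend.
(B) F (period 2, group 17) vs In (period 5, group 13): the stated order agrees with the simple trend.
(C) Ga (period 4, group 13) vs Ca (period 4, group 2): the stated order agrees with the simple trend.
The exception is (A): Si's larger, more diffuse 3p orbitals accept an added electron slightly more readily than C's compact 2p.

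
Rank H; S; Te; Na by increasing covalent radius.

H < S < Te < Na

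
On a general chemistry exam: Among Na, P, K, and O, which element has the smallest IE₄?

P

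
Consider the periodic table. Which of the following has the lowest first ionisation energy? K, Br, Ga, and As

K

K is in period 4, group 1; Ga is in period 4, group 13; As is in period 4, group 15; Br is in period 4, group 17.
Across a period the outer electron is held more tightly (higher IE₁); down a group it sits in a higher shell, more shielded, and comes off more easily.
All lie in period 4, so first ionization energy increases left to right.
The lowest first ionisation energy among these belongs to K.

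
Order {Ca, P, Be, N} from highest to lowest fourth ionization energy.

Be, N, Ca, P

IE_4 is the cost of taking one more electron from the +3 cation: Ca³⁺ is already 1 electron into the core; P³⁺ still has 2 valence electrons; Be³⁺ is already 1 electron into the core; N³⁺ still has 2 valence electrons.
Usually core removal costs more than valence removal, but here the competition is close: a tightly held n=2 valence electron can cost more to remove than an n=3 core electron, so the actual values have to decide it.
Valence configurations: P³⁺ [Ne]3s², N³⁺ [He]2s².
Tabulated IE_4 (kJ/mol): Ca 6491, P 4964, Be 21007, N 7475.
Overall IE_4 order: P < Ca < N < Be.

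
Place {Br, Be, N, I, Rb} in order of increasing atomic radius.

Be is in period 2, group 2; N is in period 2, group 15; Br is in period 4, group 17; Rb is in period 5, group 1; I is in period 5, group 17.
Atomic radius shrinks across a period as nuclear charge pulls the same shell inward, and grows down a group as new shells are added.
Here both period and group differ, so the two effects have to be weighed against each other.
Be > N: both are in period 2; the period trend gives Be the larger value.
Br > Be: period and group pull opposite ways; the down-group shift dominates (114 vs 102 pm).
I > Br: I sits below Br in group 17, so the down-group effect alone puts I larger.
Rb > I: Rb lies to the left of I in period 5, so the across-period effect alone puts Rb larger.
For reference (pm): Be 102, N 71, Br 114, Rb 210, I 133.
So from smallest to largest: N < Be < Br < I < Rb.

N, Be, Br, I, Rb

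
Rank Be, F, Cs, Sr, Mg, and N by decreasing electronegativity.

F, N, Be, Mg, Sr, Cs

EN rises left→right (higher Z_eff, smaller atoms) and falls top→bottom (larger, more shielded atoms).
These span different periods and groups, so the two trends combine.
Sr > Cs: both effects reinforce here, so Sr is clearly the higher of the two.
Mg > Sr: Mg sits above Sr in group 2, so the down-group effect alone puts Mg higher.
Be > Mg: they share group 2; the group trend gives Be the larger value.
N > Be: N lies to the right of Be in period 2, so the across-period effect alone puts N higher.
F > N: F lies to the right of N in period 2, so the across-period effect alone puts F higher.
Approximate values (Pauling): Be 1.57, N 3.04, F 3.98, Mg 1.31, Sr 0.95, Cs 0.79.
So from highest to lowest: F > N > Be > Mg > Sr > Cs.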